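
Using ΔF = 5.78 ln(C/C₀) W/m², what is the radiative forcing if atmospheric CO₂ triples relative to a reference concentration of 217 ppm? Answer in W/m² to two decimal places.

ΔF = 6.35 W/m²

ΔF = 5.78 × ln(3) = 5.78 × 1.09861 = 6.3500 W/m².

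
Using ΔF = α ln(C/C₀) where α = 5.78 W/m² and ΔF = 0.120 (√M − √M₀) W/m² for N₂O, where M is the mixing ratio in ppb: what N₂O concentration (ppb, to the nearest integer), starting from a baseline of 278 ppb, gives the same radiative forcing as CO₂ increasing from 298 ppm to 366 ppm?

M ≈ 706 ppb

CO₂ forcing: 5.78 × ln(366/298) = 5.78 × 0.205540 = 1.18802 W/m².
Set 0.120(√M − √278) = 1.18802: √M = 1.18802/0.120 + √278 = 9.9002 + 16.6733 = 26.5735.
M = (26.5735)² = 706.15 ppb.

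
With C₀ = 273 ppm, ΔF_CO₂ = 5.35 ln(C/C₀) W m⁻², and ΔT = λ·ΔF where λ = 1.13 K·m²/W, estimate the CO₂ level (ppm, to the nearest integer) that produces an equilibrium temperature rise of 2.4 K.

Required forcing: ΔF = ΔT/λ = 2.4/1.13 = 2.1239 W/m².
Then ln(C/273) = ΔF/5.35 = 2.1239/5.35 = 0.39699.
So C = 273 × e^0.39699 = 273 × 1.48734 = 406.04 ppm.

C ≈ 406 ppm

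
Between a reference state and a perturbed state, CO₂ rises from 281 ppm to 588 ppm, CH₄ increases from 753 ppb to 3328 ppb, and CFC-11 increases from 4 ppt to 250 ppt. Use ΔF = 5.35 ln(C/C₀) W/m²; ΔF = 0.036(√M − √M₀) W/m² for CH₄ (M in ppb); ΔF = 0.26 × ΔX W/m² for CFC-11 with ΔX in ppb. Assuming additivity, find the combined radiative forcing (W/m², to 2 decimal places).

ΔF = 5.10 W/m²

CO₂: 5.35 × ln(588/281) = 5.35 × ln(2.09253) = 5.35 × 0.73837 = 3.9503 W/m².
CH₄: 0.036 × (√3328 − √753) = 0.036 × (57.6888 − 27.4408) = 0.036 × 30.2480 = 1.0889 W/m².
CFC-11: Δ = 250 − 4 = 246 ppt = 0.246 ppb; ΔF = 0.26 × 0.246 = 0.0640 W/m².
Total ΔF = 3.9503 + 1.0889 + 0.0640 = 5.1032 W/m².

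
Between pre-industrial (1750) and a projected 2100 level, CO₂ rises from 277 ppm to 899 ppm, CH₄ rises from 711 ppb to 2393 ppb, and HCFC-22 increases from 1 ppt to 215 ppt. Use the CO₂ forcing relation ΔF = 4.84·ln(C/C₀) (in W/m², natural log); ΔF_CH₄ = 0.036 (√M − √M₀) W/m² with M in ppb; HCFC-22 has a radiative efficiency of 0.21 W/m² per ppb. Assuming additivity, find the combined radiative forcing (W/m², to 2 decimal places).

CO₂: 4.84 × ln(899/277) = 4.84 × ln(3.24549) = 4.84 × 1.17727 = 5.6980 W/m².
CH₄: 0.036 × (√2393 − √711) = 0.036 × (48.9183 − 26.6646) = 0.036 × 22.2537 = 0.8011 W/m².
HCFC-22: Δ = 215 − 1 = 214 ppt = 0.214 ppb; ΔF = 0.21 × 0.214 = 0.0449 W/m².
Total ΔF = 5.6980 + 0.8011 + 0.0449 = 6.5440 W/m².

ΔF = 6.54 W/m²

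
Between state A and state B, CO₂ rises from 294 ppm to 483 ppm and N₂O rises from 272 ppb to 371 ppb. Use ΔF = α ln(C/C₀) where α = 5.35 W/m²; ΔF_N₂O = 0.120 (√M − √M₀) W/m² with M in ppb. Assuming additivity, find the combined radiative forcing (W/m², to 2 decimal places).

CO₂: 5.35 × ln(483/294) = 5.35 × ln(1.64286) = 5.35 × 0.49644 = 2.6560 W/m².
N₂O: 0.120 × (√371 − √272) = 0.120 × (19.2614 − 16.4924) = 0.120 × 2.7690 = 0.3323 W/m².
Total ΔF = 2.6560 + 0.3323 = 2.9883 W/m².

ΔF = 2.99 W/m²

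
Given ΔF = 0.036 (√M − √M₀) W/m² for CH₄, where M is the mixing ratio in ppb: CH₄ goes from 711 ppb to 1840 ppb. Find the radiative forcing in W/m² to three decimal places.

ΔF = 0.584 W/m²

CH₄: 0.036 × (√1840 − √711) = 0.036 × (42.8952 − 26.6646) = 0.036 × 16.2306 = 0.5843 W/m².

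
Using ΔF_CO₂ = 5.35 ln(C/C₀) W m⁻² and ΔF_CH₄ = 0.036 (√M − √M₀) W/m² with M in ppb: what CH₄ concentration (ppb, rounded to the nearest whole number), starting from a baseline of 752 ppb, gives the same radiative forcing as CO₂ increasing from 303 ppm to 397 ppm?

CO₂ forcing: 5.35 × ln(397/303) = 5.35 × 0.270203 = 1.44559 W/m².
Set 0.036(√M − √752) = 1.44559: √M = 1.44559/0.036 + √752 = 40.1553 + 27.4226 = 67.5779.
M = (67.5779)² = 4566.77 ppb.

M ≈ 4567 ppb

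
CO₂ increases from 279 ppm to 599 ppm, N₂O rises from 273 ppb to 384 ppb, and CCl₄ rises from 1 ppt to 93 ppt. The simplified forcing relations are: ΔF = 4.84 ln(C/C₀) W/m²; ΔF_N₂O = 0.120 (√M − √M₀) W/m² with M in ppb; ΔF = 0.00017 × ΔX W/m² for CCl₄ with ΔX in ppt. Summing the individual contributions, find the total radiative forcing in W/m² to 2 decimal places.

ΔF = 4.08 W/m²

CO₂: 4.84 × ln(599/279) = 4.84 × ln(2.14695) = 4.84 × 0.76405 = 3.6980 W/m².
N₂O: 0.120 × (√384 − √273) = 0.120 × (19.5959 − 16.5227) = 0.120 × 3.0732 = 0.3688 W/m².
CCl₄: ΔF = 0.00017 × (93 − 1) = 0.00017 × 92 = 0.0156 W/m².
Total ΔF = 3.6980 + 0.3688 + 0.0156 = 4.0824 W/m².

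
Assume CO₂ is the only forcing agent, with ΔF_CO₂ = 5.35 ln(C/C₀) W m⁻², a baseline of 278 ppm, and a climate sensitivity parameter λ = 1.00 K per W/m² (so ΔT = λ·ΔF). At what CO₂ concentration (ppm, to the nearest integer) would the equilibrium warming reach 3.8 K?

C ≈ 566 ppm

Required forcing: ΔF = ΔT/λ = 3.8/1.00 = 3.8000 W/m².
Then ln(C/278) = ΔF/5.35 = 3.8000/5.35 = 0.71028.
So C = 278 × e^0.71028 = 278 × 2.03456 = 565.61 ppm.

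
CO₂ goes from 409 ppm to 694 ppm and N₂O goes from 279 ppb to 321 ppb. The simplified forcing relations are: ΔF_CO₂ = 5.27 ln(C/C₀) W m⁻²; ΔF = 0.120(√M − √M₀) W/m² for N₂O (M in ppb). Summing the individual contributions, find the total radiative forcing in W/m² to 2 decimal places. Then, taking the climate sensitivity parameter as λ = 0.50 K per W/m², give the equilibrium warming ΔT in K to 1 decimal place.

ΔF = 2.93 W/m²; ΔT = 1.5 K

CO₂: 5.27 × ln(694/409) = 5.27 × ln(1.69682) = 5.27 × 0.52876 = 2.7866 W/m².
N₂O: 0.120 × (√321 − √279) = 0.120 × (17.9165 − 16.7033) = 0.120 × 1.2132 = 0.1456 W/m².
Total ΔF = 2.7866 + 0.1456 = 2.9322 W/m².
ΔT = λ ΔF = 0.50 × 2.93 = 1.4650 K.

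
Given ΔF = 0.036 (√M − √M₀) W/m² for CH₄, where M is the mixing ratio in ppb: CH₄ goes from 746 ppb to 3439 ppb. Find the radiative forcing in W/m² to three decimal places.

CH₄: 0.036 × (√3439 − √746) = 0.036 × (58.6430 − 27.3130) = 0.036 × 31.3300 = 1.1279 W/m².

ΔF = 1.128 W/m²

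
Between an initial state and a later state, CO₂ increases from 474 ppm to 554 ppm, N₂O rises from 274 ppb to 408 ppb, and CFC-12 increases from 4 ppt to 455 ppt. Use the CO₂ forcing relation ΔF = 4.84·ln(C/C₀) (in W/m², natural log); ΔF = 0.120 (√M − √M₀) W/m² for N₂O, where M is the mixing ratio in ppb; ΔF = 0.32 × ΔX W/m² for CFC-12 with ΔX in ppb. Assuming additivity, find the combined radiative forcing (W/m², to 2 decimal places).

CO₂: 4.84 × ln(554/474) = 4.84 × ln(1.16878) = 4.84 × 0.15596 = 0.7548 W/m².
N₂O: 0.120 × (√408 − √274) = 0.120 × (20.1990 − 16.5529) = 0.120 × 3.6461 = 0.4375 W/m².
CFC-12: Δ = 455 − 4 = 451 ppt = 0.451 ppb; ΔF = 0.32 × 0.451 = 0.1443 W/m².
Total ΔF = 0.7548 + 0.4375 + 0.1443 = 1.3366 W/m².

ΔF = 1.34 W/m²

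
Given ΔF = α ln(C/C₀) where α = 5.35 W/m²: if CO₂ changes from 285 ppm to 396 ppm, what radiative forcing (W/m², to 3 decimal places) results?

CO₂: 5.35 × ln(396/285) = 5.35 × ln(1.38947) = 5.35 × 0.32892 = 1.7597 W/m².

ΔF = 1.760 W/m²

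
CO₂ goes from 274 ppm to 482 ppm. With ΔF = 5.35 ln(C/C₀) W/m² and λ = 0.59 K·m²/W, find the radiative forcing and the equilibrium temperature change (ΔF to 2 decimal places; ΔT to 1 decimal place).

CO₂: 5.35 × ln(482/274) = 5.35 × ln(1.75912) = 5.35 × 0.56481 = 3.0217 W/m².
ΔT = λ ΔF = 0.59 × 3.02 = 1.7818 K.

ΔF = 3.02 W/m²; ΔT = 1.8 K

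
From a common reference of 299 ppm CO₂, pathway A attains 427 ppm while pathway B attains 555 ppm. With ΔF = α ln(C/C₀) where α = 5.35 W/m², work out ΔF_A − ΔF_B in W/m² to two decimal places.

ΔF_A = 5.35 ln(427/299) = 5.35 × 0.35634 = 1.9064 W/m².
ΔF_B = 5.35 ln(555/299) = 5.35 × 0.61852 = 3.3091 W/m².
Difference: 1.9064 − 3.3091 = -1.4027 W/m².
(Equivalently, ΔF_A − ΔF_B = 5.35 ln(427/555) = 5.35 × -0.26218 = -1.4027 W/m².)

ΔF_A − ΔF_B = -1.40 W/m²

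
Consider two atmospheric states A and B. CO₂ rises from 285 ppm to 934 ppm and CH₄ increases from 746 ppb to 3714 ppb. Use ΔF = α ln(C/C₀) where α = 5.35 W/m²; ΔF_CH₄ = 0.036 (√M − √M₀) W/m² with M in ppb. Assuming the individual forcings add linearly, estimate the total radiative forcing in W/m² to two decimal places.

CO₂: 5.35 × ln(934/285) = 5.35 × ln(3.27719) = 5.35 × 1.18699 = 6.3504 W/m².
CH₄: 0.036 × (√3714 − √746) = 0.036 × (60.9426 − 27.3130) = 0.036 × 33.6296 = 1.2107 W/m².
Total ΔF = 6.3504 + 1.2107 = 7.5611 W/m².

ΔF = 7.56 W/m²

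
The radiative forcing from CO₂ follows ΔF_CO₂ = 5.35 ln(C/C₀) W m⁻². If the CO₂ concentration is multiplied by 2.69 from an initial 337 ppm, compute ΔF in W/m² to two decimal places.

ΔF = 5.29 W/m²

ΔF = 5.35 × ln(2.69) = 5.35 × 0.98954 = 5.2940 W/m².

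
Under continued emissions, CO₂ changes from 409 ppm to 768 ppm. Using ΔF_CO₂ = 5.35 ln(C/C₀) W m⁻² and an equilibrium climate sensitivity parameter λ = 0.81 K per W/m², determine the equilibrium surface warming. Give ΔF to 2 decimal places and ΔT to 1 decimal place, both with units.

CO₂: 5.35 × ln(768/409) = 5.35 × ln(1.87775) = 5.35 × 0.63007 = 3.3709 W/m².
ΔT = λ ΔF = 0.81 × 3.37 = 2.7297 K.

ΔF = 3.37 W/m²; ΔT = 2.7 K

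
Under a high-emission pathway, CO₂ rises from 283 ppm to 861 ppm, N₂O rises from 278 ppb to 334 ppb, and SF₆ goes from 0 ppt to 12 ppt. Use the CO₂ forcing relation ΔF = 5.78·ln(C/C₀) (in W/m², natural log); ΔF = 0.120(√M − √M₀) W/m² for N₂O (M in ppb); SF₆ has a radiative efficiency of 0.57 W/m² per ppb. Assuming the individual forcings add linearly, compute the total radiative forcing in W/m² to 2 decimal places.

ΔF = 6.63 W/m²

CO₂: 5.78 × ln(861/283) = 5.78 × ln(3.04240) = 5.78 × 1.11265 = 6.4311 W/m².
N₂O: 0.120 × (√334 − √278) = 0.120 × (18.2757 − 16.6733) = 0.120 × 1.6024 = 0.1923 W/m².
SF₆: Δ = 12 − 0 = 12 ppt = 0.012 ppb; ΔF = 0.57 × 0.012 = 0.0068 W/m².
Total ΔF = 6.4311 + 0.1923 + 0.0068 = 6.6302 W/m².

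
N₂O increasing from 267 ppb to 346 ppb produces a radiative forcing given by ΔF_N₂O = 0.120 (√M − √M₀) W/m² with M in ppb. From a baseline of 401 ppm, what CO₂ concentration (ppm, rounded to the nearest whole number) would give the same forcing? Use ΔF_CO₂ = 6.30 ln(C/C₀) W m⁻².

N₂O forcing: 0.120 × (√346 − √267) = 0.120 × (18.6011 − 16.3401) = 0.120 × 2.2610 = 0.27132 W/m².
Set 6.30 ln(C/401) = 0.27132: ln(C/401) = 0.27132/6.30 = 0.04307, so C = 401 × e^0.04307 = 401 × 1.04401 = 418.65 ppm.

C ≈ 419 ppm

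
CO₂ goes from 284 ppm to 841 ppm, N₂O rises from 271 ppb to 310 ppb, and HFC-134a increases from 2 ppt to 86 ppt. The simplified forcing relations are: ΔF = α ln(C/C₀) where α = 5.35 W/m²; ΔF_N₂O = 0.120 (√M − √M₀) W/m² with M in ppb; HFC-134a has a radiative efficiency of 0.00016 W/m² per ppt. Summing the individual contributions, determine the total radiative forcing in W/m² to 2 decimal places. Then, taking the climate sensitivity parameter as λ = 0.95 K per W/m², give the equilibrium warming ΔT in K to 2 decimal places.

CO₂: 5.35 × ln(841/284) = 5.35 × ln(2.96127) = 5.35 × 1.08562 = 5.8081 W/m².
N₂O: 0.120 × (√310 − √271) = 0.120 × (17.6068 − 16.4621) = 0.120 × 1.1447 = 0.1374 W/m².
HFC-134a: ΔF = 0.00016 × (86 − 2) = 0.00016 × 84 = 0.0134 W/m².
Total ΔF = 5.8081 + 0.1374 + 0.0134 = 5.9589 W/m².
ΔT = λ ΔF = 0.95 × 5.96 = 5.6620 K.

ΔF = 5.96 W/m²; ΔT = 5.66 K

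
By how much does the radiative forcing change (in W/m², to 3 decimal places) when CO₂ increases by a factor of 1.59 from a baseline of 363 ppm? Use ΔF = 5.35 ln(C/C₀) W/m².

ΔF = 5.35 × ln(1.59) = 5.35 × 0.46373 = 2.4810 W/m².

ΔF = 2.481 W/m²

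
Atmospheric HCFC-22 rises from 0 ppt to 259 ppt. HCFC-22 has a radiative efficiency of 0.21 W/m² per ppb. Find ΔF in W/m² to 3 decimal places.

HCFC-22: Δ = 259 − 0 = 259 ppt = 0.259 ppb; ΔF = 0.21 × 0.259 = 0.0544 W/m².

ΔF = 0.054 W/m²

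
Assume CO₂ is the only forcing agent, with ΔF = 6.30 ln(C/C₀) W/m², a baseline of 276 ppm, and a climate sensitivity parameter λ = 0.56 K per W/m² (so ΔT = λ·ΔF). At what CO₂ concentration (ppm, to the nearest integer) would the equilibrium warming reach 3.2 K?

C ≈ 684 ppm

Required forcing: ΔF = ΔT/λ = 3.2/0.56 = 5.7143 W/m².
Then ln(C/276) = ΔF/6.30 = 5.7143/6.30 = 0.90703.
So C = 276 × e^0.90703 = 276 × 2.47696 = 683.64 ppm.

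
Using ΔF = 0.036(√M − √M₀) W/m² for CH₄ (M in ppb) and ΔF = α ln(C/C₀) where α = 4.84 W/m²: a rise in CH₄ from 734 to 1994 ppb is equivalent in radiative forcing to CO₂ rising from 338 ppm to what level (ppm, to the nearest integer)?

C ≈ 385 ppm

CH₄ forcing: 0.036 × (√1994 − √734) = 0.036 × (44.6542 − 27.0924) = 0.036 × 17.5618 = 0.63222 W/m².
Set 4.84 ln(C/338) = 0.63222: ln(C/338) = 0.63222/4.84 = 0.13062, so C = 338 × e^0.13062 = 338 × 1.13953 = 385.16 ppm.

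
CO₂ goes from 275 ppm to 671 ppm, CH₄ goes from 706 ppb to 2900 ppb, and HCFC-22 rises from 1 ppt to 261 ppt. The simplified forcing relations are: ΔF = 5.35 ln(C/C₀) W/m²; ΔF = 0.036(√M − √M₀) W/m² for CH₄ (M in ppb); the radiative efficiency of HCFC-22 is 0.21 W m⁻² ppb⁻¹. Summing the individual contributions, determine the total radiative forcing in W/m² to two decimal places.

ΔF = 5.81 W/m²

CO₂: 5.35 × ln(671/275) = 5.35 × ln(2.44000) = 5.35 × 0.89200 = 4.7722 W/m².
CH₄: 0.036 × (√2900 − √706) = 0.036 × (53.8516 − 26.5707) = 0.036 × 27.2809 = 0.9821 W/m².
HCFC-22: Δ = 261 − 1 = 260 ppt = 0.260 ppb; ΔF = 0.21 × 0.260 = 0.0546 W/m².
Total ΔF = 4.7722 + 0.9821 + 0.0546 = 5.8089 W/m².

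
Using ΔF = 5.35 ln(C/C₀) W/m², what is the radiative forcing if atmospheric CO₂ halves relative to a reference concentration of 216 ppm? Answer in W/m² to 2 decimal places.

ΔF = 5.35 × ln(0.5) = 5.35 × -0.69315 = -3.7084 W/m².

ΔF = -3.71 W/m²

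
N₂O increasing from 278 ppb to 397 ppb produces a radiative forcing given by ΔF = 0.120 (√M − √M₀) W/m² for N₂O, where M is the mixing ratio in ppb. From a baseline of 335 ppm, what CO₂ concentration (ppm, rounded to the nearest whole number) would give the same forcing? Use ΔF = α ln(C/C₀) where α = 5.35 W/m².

C ≈ 360 ppm

N₂O forcing: 0.120 × (√397 − √278) = 0.120 × (19.9249 − 16.6733) = 0.120 × 3.2516 = 0.39019 W/m².
Set 5.35 ln(C/335) = 0.39019: ln(C/335) = 0.39019/5.35 = 0.07293, so C = 335 × e^0.07293 = 335 × 1.07566 = 360.35 ppm.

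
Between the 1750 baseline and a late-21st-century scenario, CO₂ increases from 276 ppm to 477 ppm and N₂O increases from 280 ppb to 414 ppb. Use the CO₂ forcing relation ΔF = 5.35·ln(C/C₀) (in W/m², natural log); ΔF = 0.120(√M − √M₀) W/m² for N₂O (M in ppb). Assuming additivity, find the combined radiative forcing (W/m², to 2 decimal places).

CO₂: 5.35 × ln(477/276) = 5.35 × ln(1.72826) = 5.35 × 0.54712 = 2.9271 W/m².
N₂O: 0.120 × (√414 − √280) = 0.120 × (20.3470 − 16.7332) = 0.120 × 3.6138 = 0.4337 W/m².
Total ΔF = 2.9271 + 0.4337 = 3.3608 W/m².

ΔF = 3.36 W/m²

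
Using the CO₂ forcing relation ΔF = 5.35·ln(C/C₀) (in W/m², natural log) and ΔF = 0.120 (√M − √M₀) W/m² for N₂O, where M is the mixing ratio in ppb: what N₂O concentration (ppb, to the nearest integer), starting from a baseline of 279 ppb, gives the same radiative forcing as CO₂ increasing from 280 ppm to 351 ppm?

M ≈ 717 ppb

CO₂ forcing: 5.35 × ln(351/280) = 5.35 × 0.225997 = 1.20908 W/m².
Set 0.120(√M − √279) = 1.20908: √M = 1.20908/0.120 + √279 = 10.0757 + 16.7033 = 26.7790.
M = (26.7790)² = 717.11 ppb.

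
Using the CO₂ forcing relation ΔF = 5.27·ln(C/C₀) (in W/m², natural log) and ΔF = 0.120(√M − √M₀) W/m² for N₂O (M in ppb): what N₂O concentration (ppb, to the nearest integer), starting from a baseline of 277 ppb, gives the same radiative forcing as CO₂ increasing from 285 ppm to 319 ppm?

M ≈ 466 ppb

CO₂ forcing: 5.27 × ln(319/285) = 5.27 × 0.112702 = 0.59394 W/m².
Set 0.120(√M − √277) = 0.59394: √M = 0.59394/0.120 + √277 = 4.9495 + 16.6433 = 21.5928.
M = (21.5928)² = 466.25 ppb.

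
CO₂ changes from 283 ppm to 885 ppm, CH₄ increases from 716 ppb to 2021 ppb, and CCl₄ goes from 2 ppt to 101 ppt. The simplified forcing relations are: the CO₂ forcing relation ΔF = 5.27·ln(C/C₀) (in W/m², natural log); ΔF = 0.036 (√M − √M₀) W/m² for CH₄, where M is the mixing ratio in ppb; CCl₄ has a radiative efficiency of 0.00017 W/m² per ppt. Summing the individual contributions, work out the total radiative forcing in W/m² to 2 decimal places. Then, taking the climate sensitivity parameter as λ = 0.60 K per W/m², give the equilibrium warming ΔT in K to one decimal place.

ΔF = 6.68 W/m²; ΔT = 4.0 K

CO₂: 5.27 × ln(885/283) = 5.27 × ln(3.12721) = 5.27 × 1.14014 = 6.0085 W/m².
CH₄: 0.036 × (√2021 − √716) = 0.036 × (44.9555 − 26.7582) = 0.036 × 18.1973 = 0.6551 W/m².
CCl₄: ΔF = 0.00017 × (101 − 2) = 0.00017 × 99 = 0.0168 W/m².
Total ΔF = 6.0085 + 0.6551 + 0.0168 = 6.6804 W/m².
ΔT = λ ΔF = 0.60 × 6.68 = 4.0080 K.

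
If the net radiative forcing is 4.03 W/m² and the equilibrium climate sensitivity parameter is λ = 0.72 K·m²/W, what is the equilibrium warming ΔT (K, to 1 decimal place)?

ΔT = 2.9 K

ΔT = λ ΔF = 0.72 × 4.03 = 2.9016 K.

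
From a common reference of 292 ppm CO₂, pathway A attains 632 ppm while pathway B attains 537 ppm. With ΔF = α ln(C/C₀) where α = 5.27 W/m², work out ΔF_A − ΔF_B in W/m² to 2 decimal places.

ΔF_A − ΔF_B = 0.86 W/m²

ΔF_A = 5.27 ln(632/292) = 5.27 × 0.77214 = 4.0692 W/m².
ΔF_B = 5.27 ln(537/292) = 5.27 × 0.60924 = 3.2107 W/m².
Difference: 4.0692 − 3.2107 = 0.8585 W/m².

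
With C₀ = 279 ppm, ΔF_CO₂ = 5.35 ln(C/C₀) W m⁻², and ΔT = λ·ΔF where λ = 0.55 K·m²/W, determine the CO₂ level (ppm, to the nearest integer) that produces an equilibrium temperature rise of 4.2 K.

Required forcing: ΔF = ΔT/λ = 4.2/0.55 = 7.6364 W/m².
Then ln(C/279) = ΔF/5.35 = 7.6364/5.35 = 1.42736.
So C = 279 × e^1.42736 = 279 × 4.16768 = 1162.78 ppm.

C ≈ 1163 ppm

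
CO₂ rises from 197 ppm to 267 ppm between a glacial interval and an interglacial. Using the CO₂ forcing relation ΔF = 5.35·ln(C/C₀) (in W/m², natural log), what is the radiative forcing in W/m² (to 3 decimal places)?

CO₂: 5.35 × ln(267/197) = 5.35 × ln(1.35533) = 5.35 × 0.30404 = 1.6266 W/m².

ΔF = 1.627 W/m²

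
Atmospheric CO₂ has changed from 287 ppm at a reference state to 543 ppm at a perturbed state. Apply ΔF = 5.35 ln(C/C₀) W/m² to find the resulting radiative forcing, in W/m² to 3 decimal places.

ΔF = 3.411 W/m²

CO₂: 5.35 × ln(543/287) = 5.35 × ln(1.89199) = 5.35 × 0.63763 = 3.4113 W/m².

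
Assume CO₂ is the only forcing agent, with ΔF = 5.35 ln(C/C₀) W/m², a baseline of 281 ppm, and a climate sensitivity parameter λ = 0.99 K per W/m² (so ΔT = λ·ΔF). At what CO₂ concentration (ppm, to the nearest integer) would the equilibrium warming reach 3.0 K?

Required forcing: ΔF = ΔT/λ = 3.0/0.99 = 3.0303 W/m².
Then ln(C/281) = ΔF/5.35 = 3.0303/5.35 = 0.56641.
So C = 281 × e^0.56641 = 281 × 1.76193 = 495.10 ppm.

C ≈ 495 ppm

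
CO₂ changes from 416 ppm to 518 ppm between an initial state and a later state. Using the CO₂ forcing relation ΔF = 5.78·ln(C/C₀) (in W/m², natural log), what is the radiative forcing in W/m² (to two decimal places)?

ΔF = 1.27 W/m²

CO₂ absorption bands are partially saturated, so forcing scales with the logarithm of the concentration ratio.
CO₂: 5.78 × ln(518/416) = 5.78 × ln(1.24519) = 5.78 × 0.21929 = 1.2675 W/m².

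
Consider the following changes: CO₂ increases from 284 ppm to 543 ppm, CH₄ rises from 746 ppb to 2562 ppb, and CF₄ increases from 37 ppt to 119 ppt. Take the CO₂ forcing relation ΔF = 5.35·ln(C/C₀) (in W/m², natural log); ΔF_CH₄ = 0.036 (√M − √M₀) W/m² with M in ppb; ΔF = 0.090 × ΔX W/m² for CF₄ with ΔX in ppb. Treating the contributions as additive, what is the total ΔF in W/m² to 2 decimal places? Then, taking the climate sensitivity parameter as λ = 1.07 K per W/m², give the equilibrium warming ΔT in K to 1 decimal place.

ΔF = 4.31 W/m²; ΔT = 4.6 K

CO₂: 5.35 × ln(543/284) = 5.35 × ln(1.91197) = 5.35 × 0.64813 = 3.4675 W/m².
CH₄: 0.036 × (√2562 − √746) = 0.036 × (50.6162 − 27.3130) = 0.036 × 23.3032 = 0.8389 W/m².
CF₄: Δ = 119 − 37 = 82 ppt = 0.082 ppb; ΔF = 0.090 × 0.082 = 0.0074 W/m².
Total ΔF = 3.4675 + 0.8389 + 0.0074 = 4.3138 W/m².
ΔT = λ ΔF = 1.07 × 4.31 = 4.6117 K.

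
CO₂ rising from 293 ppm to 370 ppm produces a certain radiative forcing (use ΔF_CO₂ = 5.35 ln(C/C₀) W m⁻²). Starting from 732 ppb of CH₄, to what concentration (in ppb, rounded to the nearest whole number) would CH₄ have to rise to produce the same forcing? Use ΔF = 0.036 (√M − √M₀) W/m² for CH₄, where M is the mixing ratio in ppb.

CO₂ forcing: 5.35 × ln(370/293) = 5.35 × 0.233330 = 1.24832 W/m².
Set 0.036(√M − √732) = 1.24832: √M = 1.24832/0.036 + √732 = 34.6756 + 27.0555 = 61.7311.
M = (61.7311)² = 3810.73 ppb.

M ≈ 3811 ppb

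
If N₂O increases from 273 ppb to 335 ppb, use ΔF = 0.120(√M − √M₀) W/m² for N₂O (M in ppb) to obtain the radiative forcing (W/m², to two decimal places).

ΔF = 0.21 W/m²

N₂O: 0.120 × (√335 − √273) = 0.120 × (18.3030 − 16.5227) = 0.120 × 1.7803 = 0.2136 W/m².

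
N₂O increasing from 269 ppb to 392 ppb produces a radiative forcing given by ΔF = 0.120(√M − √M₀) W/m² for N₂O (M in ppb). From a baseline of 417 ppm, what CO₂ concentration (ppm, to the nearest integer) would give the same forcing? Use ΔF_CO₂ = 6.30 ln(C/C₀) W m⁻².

C ≈ 445 ppm

N₂O forcing: 0.120 × (√392 − √269) = 0.120 × (19.7990 − 16.4012) = 0.120 × 3.3978 = 0.40774 W/m².
Set 6.30 ln(C/417) = 0.40774: ln(C/417) = 0.40774/6.30 = 0.06472, so C = 417 × e^0.06472 = 417 × 1.06686 = 444.88 ppm.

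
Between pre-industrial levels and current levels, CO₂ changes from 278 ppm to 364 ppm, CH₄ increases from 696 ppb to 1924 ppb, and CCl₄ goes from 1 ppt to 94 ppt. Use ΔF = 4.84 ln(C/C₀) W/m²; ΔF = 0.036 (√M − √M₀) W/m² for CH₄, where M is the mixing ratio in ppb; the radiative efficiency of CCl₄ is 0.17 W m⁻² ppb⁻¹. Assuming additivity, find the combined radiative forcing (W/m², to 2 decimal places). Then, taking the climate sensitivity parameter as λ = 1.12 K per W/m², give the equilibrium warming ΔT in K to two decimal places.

ΔF = 1.95 W/m²; ΔT = 2.18 K

CO₂: 4.84 × ln(364/278) = 4.84 × ln(1.30935) = 4.84 × 0.26953 = 1.3045 W/m².
CH₄: 0.036 × (√1924 − √696) = 0.036 × (43.8634 − 26.3818) = 0.036 × 17.4816 = 0.6293 W/m².
CCl₄: Δ = 94 − 1 = 93 ppt = 0.093 ppb; ΔF = 0.17 × 0.093 = 0.0158 W/m².
Total ΔF = 1.3045 + 0.6293 + 0.0158 = 1.9496 W/m².
ΔT = λ ΔF = 1.12 × 1.95 = 2.1840 K.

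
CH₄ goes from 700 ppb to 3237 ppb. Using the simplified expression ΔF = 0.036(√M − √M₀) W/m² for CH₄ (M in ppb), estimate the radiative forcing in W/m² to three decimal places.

CH₄: 0.036 × (√3237 − √700) = 0.036 × (56.8946 − 26.4575) = 0.036 × 30.4371 = 1.0957 W/m².

ΔF = 1.096 W/m²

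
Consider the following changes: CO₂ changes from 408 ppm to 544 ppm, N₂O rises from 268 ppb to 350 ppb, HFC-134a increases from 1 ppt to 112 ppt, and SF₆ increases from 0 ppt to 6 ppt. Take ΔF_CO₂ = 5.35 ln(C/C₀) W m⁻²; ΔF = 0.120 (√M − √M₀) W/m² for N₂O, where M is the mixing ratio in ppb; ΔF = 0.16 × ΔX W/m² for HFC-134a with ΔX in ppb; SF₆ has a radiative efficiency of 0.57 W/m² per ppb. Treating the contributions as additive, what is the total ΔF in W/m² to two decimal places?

CO₂: 5.35 × ln(544/408) = 5.35 × ln(1.33333) = 5.35 × 0.28768 = 1.5391 W/m².
N₂O: 0.120 × (√350 − √268) = 0.120 × (18.7083 − 16.3707) = 0.120 × 2.3376 = 0.2805 W/m².
HFC-134a: Δ = 112 − 1 = 111 ppt = 0.111 ppb; ΔF = 0.16 × 0.111 = 0.0178 W/m².
SF₆: Δ = 6 − 0 = 6 ppt = 0.006 ppb; ΔF = 0.57 × 0.006 = 0.0034 W/m².
Total ΔF = 1.5391 + 0.2805 + 0.0178 + 0.0034 = 1.8408 W/m².

ΔF = 1.84 W/m²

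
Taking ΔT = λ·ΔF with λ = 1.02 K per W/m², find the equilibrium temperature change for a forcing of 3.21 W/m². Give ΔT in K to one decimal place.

ΔT = 3.3 K

ΔT = λ ΔF = 1.02 × 3.21 = 3.2742 K.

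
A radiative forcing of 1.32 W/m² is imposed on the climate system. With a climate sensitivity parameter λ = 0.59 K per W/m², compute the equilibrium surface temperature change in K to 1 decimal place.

ΔT = 0.8 K

ΔT = λ ΔF = 0.59 × 1.32 = 0.7788 K.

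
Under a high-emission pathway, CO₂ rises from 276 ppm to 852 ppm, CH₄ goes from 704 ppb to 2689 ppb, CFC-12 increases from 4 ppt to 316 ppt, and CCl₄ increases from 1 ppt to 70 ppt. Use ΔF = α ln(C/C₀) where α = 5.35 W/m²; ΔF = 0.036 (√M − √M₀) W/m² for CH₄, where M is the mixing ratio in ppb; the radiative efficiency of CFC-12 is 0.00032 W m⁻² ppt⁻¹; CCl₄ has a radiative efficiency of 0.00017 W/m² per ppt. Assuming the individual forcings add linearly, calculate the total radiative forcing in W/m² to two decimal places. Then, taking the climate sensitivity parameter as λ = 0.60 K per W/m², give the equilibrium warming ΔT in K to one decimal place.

ΔF = 7.05 W/m²; ΔT = 4.2 K

CO₂: 5.35 × ln(852/276) = 5.35 × ln(3.08696) = 5.35 × 1.12719 = 6.0305 W/m².
CH₄: 0.036 × (√2689 − √704) = 0.036 × (51.8556 − 26.5330) = 0.036 × 25.3226 = 0.9116 W/m².
CFC-12: ΔF = 0.00032 × (316 − 4) = 0.00032 × 312 = 0.0998 W/m².
CCl₄: ΔF = 0.00017 × (70 − 1) = 0.00017 × 69 = 0.0117 W/m².
Total ΔF = 6.0305 + 0.9116 + 0.0998 + 0.0117 = 7.0536 W/m².
ΔT = λ ΔF = 0.60 × 7.05 = 4.2300 K.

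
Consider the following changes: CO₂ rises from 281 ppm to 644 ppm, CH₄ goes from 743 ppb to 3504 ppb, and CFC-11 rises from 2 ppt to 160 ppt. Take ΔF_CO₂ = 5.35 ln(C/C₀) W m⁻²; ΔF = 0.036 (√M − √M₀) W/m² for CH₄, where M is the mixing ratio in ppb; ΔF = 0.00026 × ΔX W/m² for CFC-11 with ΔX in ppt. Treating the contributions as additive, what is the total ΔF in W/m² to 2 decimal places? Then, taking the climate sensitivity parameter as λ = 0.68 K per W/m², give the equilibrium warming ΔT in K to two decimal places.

CO₂: 5.35 × ln(644/281) = 5.35 × ln(2.29181) = 5.35 × 0.82934 = 4.4370 W/m².
CH₄: 0.036 × (√3504 − √743) = 0.036 × (59.1946 − 27.2580) = 0.036 × 31.9366 = 1.1497 W/m².
CFC-11: ΔF = 0.00026 × (160 − 2) = 0.00026 × 158 = 0.0411 W/m².
Total ΔF = 4.4370 + 1.1497 + 0.0411 = 5.6278 W/m².
ΔT = λ ΔF = 0.68 × 5.63 = 3.8284 K.

ΔF = 5.63 W/m²; ΔT = 3.83 K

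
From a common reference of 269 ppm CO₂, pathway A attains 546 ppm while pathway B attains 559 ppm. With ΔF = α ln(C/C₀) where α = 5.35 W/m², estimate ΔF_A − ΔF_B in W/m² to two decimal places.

ΔF_A − ΔF_B = -0.13 W/m²

ΔF_A = 5.35 ln(546/269) = 5.35 × 0.70791 = 3.7873 W/m².
ΔF_B = 5.35 ln(559/269) = 5.35 × 0.73144 = 3.9132 W/m².
Difference: 3.7873 − 3.9132 = -0.1259 W/m².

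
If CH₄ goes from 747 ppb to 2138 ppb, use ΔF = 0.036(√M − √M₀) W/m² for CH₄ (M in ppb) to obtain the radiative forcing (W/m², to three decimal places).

ΔF = 0.681 W/m²

CH₄: 0.036 × (√2138 − √747) = 0.036 × (46.2385 − 27.3313) = 0.036 × 18.9072 = 0.6807 W/m².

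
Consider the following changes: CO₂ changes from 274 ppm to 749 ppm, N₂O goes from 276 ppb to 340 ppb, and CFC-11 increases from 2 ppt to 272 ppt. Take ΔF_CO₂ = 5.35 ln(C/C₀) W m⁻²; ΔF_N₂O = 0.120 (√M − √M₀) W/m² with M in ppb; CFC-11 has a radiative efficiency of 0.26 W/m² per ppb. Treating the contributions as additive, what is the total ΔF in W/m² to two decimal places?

CO₂: 5.35 × ln(749/274) = 5.35 × ln(2.73358) = 5.35 × 1.00561 = 5.3800 W/m².
N₂O: 0.120 × (√340 − √276) = 0.120 × (18.4391 − 16.6132) = 0.120 × 1.8259 = 0.2191 W/m².
CFC-11: Δ = 272 − 2 = 270 ppt = 0.270 ppb; ΔF = 0.26 × 0.270 = 0.0702 W/m².
Total ΔF = 5.3800 + 0.2191 + 0.0702 = 5.6693 W/m².

ΔF = 5.67 W/m²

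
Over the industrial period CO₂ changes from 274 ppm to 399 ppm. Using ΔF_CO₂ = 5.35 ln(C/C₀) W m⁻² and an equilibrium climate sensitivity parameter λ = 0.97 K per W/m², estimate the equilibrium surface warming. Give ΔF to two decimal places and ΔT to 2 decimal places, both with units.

CO₂: 5.35 × ln(399/274) = 5.35 × ln(1.45620) = 5.35 × 0.37583 = 2.0107 W/m².
ΔT = λ ΔF = 0.97 × 2.01 = 1.9497 K.

ΔF = 2.01 W/m²; ΔT = 1.95 K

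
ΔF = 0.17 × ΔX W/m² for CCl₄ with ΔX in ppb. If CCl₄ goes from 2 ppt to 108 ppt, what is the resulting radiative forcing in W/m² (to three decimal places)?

ΔF = 0.018 W/m²

CCl₄: Δ = 108 − 2 = 106 ppt = 0.106 ppb; ΔF = 0.17 × 0.106 = 0.0180 W/m².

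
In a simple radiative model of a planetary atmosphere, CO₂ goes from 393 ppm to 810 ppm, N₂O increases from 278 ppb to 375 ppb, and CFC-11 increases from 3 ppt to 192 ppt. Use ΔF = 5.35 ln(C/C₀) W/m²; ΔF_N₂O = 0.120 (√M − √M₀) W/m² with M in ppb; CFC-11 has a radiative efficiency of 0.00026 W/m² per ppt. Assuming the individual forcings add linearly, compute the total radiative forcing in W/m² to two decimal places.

CO₂: 5.35 × ln(810/393) = 5.35 × ln(2.06107) = 5.35 × 0.72323 = 3.8693 W/m².
N₂O: 0.120 × (√375 − √278) = 0.120 × (19.3649 − 16.6733) = 0.120 × 2.6916 = 0.3230 W/m².
CFC-11: ΔF = 0.00026 × (192 − 3) = 0.00026 × 189 = 0.0491 W/m².
Total ΔF = 3.8693 + 0.3230 + 0.0491 = 4.2414 W/m².

ΔF = 4.24 W/m²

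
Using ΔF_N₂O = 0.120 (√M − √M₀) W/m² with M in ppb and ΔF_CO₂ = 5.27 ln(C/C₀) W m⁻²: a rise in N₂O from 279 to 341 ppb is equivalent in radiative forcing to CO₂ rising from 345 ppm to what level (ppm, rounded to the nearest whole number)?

N₂O forcing: 0.120 × (√341 − √279) = 0.120 × (18.4662 − 16.7033) = 0.120 × 1.7629 = 0.21155 W/m².
Set 5.27 ln(C/345) = 0.21155: ln(C/345) = 0.21155/5.27 = 0.04014, so C = 345 × e^0.04014 = 345 × 1.04096 = 359.13 ppm.

C ≈ 359 ppm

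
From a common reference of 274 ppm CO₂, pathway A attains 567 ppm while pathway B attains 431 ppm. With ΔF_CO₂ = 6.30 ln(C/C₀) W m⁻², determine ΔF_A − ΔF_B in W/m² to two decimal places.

ΔF_A − ΔF_B = 1.73 W/m²

ΔF_A = 6.30 ln(567/274) = 6.30 × 0.72723 = 4.5815 W/m².
ΔF_B = 6.30 ln(431/274) = 6.30 × 0.45298 = 2.8538 W/m².
Difference: 4.5815 − 2.8538 = 1.7277 W/m².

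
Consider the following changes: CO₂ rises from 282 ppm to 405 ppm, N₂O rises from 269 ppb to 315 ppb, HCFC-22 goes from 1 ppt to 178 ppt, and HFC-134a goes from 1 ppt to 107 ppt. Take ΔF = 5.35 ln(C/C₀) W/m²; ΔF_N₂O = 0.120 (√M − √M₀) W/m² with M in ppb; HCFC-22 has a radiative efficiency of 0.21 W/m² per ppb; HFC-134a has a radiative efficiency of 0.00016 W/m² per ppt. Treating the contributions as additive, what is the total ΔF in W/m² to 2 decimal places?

CO₂: 5.35 × ln(405/282) = 5.35 × ln(1.43617) = 5.35 × 0.36198 = 1.9366 W/m².
N₂O: 0.120 × (√315 − √269) = 0.120 × (17.7482 − 16.4012) = 0.120 × 1.3470 = 0.1616 W/m².
HCFC-22: Δ = 178 − 1 = 177 ppt = 0.177 ppb; ΔF = 0.21 × 0.177 = 0.0372 W/m².
HFC-134a: ΔF = 0.00016 × (107 − 1) = 0.00016 × 106 = 0.0170 W/m².
Total ΔF = 1.9366 + 0.1616 + 0.0372 + 0.0170 = 2.1524 W/m².

ΔF = 2.15 W/m²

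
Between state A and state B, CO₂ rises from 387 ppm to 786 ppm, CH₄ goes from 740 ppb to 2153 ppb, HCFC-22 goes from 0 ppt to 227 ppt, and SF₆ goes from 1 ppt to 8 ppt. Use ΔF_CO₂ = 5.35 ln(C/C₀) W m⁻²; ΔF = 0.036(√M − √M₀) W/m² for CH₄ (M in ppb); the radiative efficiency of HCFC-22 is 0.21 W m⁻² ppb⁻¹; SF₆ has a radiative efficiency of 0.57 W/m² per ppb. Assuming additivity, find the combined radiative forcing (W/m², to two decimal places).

ΔF = 4.53 W/m²

CO₂: 5.35 × ln(786/387) = 5.35 × ln(2.03101) = 5.35 × 0.70853 = 3.7906 W/m².
CH₄: 0.036 × (√2153 − √740) = 0.036 × (46.4004 − 27.2029) = 0.036 × 19.1975 = 0.6911 W/m².
HCFC-22: Δ = 227 − 0 = 227 ppt = 0.227 ppb; ΔF = 0.21 × 0.227 = 0.0477 W/m².
SF₆: Δ = 8 − 1 = 7 ppt = 0.007 ppb; ΔF = 0.57 × 0.007 = 0.0040 W/m².
Total ΔF = 3.7906 + 0.6911 + 0.0477 + 0.0040 = 4.5334 W/m².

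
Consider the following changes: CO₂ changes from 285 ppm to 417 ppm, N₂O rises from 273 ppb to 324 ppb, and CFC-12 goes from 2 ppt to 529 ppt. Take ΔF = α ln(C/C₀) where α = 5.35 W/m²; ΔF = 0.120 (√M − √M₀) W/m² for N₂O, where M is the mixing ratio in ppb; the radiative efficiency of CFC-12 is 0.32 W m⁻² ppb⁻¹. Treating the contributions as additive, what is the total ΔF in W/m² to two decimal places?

ΔF = 2.38 W/m²

CO₂: 5.35 × ln(417/285) = 5.35 × ln(1.46316) = 5.35 × 0.38060 = 2.0362 W/m².
N₂O: 0.120 × (√324 − √273) = 0.120 × (18.0000 − 16.5227) = 0.120 × 1.4773 = 0.1773 W/m².
CFC-12: Δ = 529 − 2 = 527 ppt = 0.527 ppb; ΔF = 0.32 × 0.527 = 0.1686 W/m².
Total ΔF = 2.0362 + 0.1773 + 0.1686 = 2.3821 W/m².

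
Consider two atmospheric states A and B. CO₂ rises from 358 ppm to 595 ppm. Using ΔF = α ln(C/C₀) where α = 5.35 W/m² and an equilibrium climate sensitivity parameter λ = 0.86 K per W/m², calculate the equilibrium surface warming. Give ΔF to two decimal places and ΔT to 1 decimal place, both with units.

CO₂: 5.35 × ln(595/358) = 5.35 × ln(1.66201) = 5.35 × 0.50803 = 2.7180 W/m².
ΔT = λ ΔF = 0.86 × 2.72 = 2.3392 K.

ΔF = 2.72 W/m²; ΔT = 2.3 K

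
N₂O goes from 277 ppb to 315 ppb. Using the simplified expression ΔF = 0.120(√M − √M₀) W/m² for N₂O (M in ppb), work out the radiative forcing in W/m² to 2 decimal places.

N₂O: 0.120 × (√315 − √277) = 0.120 × (17.7482 − 16.6433) = 0.120 × 1.1049 = 0.1326 W/m².

ΔF = 0.13 W/m²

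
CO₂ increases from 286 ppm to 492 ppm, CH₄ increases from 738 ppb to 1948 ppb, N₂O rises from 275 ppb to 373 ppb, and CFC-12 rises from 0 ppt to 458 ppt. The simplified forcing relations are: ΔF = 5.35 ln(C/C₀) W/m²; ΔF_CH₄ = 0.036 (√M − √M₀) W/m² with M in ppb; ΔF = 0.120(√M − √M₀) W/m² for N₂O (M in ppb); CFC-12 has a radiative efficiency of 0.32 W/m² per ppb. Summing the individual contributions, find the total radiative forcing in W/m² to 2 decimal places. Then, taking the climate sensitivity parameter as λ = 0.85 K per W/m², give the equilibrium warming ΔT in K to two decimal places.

CO₂: 5.35 × ln(492/286) = 5.35 × ln(1.72028) = 5.35 × 0.54249 = 2.9023 W/m².
CH₄: 0.036 × (√1948 − √738) = 0.036 × (44.1362 − 27.1662) = 0.036 × 16.9700 = 0.6109 W/m².
N₂O: 0.120 × (√373 − √275) = 0.120 × (19.3132 − 16.5831) = 0.120 × 2.7301 = 0.3276 W/m².
CFC-12: Δ = 458 − 0 = 458 ppt = 0.458 ppb; ΔF = 0.32 × 0.458 = 0.1466 W/m².
Total ΔF = 2.9023 + 0.6109 + 0.3276 + 0.1466 = 3.9874 W/m².
ΔT = λ ΔF = 0.85 × 3.99 = 3.3915 K.

ΔF = 3.99 W/m²; ΔT = 3.39 K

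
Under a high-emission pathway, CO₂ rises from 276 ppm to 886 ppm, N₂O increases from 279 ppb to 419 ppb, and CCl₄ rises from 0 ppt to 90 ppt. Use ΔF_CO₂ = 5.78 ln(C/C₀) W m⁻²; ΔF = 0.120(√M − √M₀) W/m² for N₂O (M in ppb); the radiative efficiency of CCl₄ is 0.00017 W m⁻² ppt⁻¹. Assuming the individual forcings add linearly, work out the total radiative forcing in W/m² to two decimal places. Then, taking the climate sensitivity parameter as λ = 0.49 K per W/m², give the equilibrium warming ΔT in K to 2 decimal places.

ΔF = 7.21 W/m²; ΔT = 3.53 K

CO₂: 5.78 × ln(886/276) = 5.78 × ln(3.21014) = 5.78 × 1.16631 = 6.7413 W/m².
N₂O: 0.120 × (√419 − √279) = 0.120 × (20.4695 − 16.7033) = 0.120 × 3.7662 = 0.4519 W/m².
CCl₄: ΔF = 0.00017 × (90 − 0) = 0.00017 × 90 = 0.0153 W/m².
Total ΔF = 6.7413 + 0.4519 + 0.0153 = 7.2085 W/m².
ΔT = λ ΔF = 0.49 × 7.21 = 3.5329 K.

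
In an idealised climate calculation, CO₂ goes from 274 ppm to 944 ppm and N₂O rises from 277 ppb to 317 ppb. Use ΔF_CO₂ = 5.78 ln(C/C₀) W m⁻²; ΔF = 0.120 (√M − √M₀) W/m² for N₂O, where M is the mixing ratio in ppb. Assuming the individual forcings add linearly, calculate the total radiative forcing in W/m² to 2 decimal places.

CO₂: 5.78 × ln(944/274) = 5.78 × ln(3.44526) = 5.78 × 1.23700 = 7.1499 W/m².
N₂O: 0.120 × (√317 − √277) = 0.120 × (17.8045 − 16.6433) = 0.120 × 1.1612 = 0.1393 W/m².
Total ΔF = 7.1499 + 0.1393 = 7.2892 W/m².

ΔF = 7.29 W/m²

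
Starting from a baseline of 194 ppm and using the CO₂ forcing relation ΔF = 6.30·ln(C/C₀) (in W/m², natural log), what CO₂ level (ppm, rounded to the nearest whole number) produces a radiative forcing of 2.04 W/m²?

C ≈ 268 ppm

Set 6.30 ln(C/194) = 2.04, so ln(C/194) = 2.04/6.30 = 0.32381.
Then C/194 = e^0.32381 = 1.38238, giving C = 194 × 1.38238 = 268.18 ppm.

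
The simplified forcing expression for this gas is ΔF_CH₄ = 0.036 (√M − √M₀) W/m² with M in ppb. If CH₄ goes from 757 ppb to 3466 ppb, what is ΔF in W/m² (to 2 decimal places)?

CH₄: 0.036 × (√3466 − √757) = 0.036 × (58.8727 − 27.5136) = 0.036 × 31.3591 = 1.1289 W/m².

ΔF = 1.13 W/m²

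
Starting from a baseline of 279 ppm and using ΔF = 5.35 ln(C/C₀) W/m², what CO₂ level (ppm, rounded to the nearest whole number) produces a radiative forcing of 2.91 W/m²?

Set 5.35 ln(C/279) = 2.91, so ln(C/279) = 2.91/5.35 = 0.54393.
Then C/279 = e^0.54393 = 1.72276, giving C = 279 × 1.72276 = 480.65 ppm.

C ≈ 481 ppm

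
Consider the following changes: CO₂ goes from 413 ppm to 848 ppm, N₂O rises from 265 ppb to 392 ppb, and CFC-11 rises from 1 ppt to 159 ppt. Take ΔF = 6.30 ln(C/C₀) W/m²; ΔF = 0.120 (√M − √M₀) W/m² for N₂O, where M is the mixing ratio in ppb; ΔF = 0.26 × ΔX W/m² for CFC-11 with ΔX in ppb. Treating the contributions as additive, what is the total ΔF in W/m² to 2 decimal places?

CO₂: 6.30 × ln(848/413) = 6.30 × ln(2.05327) = 6.30 × 0.71943 = 4.5324 W/m².
N₂O: 0.120 × (√392 − √265) = 0.120 × (19.7990 − 16.2788) = 0.120 × 3.5202 = 0.4224 W/m².
CFC-11: Δ = 159 − 1 = 158 ppt = 0.158 ppb; ΔF = 0.26 × 0.158 = 0.0411 W/m².
Total ΔF = 4.5324 + 0.4224 + 0.0411 = 4.9959 W/m².

ΔF = 5.00 W/m²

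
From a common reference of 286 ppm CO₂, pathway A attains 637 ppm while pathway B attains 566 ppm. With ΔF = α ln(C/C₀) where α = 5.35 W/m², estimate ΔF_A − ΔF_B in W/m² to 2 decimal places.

ΔF_A − ΔF_B = 0.63 W/m²

ΔF_A = 5.35 ln(637/286) = 5.35 × 0.80078 = 4.2842 W/m².
ΔF_B = 5.35 ln(566/286) = 5.35 × 0.68260 = 3.6519 W/m².
Difference: 4.2842 − 3.6519 = 0.6323 W/m².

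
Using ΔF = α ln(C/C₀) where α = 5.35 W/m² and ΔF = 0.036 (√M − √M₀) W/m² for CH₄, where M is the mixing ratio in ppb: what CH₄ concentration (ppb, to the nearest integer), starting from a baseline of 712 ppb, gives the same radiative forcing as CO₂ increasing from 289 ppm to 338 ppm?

M ≈ 2496 ppb

CO₂ forcing: 5.35 × ln(338/289) = 5.35 × 0.156619 = 0.83791 W/m².
Set 0.036(√M − √712) = 0.83791: √M = 0.83791/0.036 + √712 = 23.2753 + 26.6833 = 49.9586.
M = (49.9586)² = 2495.86 ppb.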